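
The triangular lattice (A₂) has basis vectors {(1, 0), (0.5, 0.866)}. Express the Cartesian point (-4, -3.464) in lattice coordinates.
-2b₁ - 4b₂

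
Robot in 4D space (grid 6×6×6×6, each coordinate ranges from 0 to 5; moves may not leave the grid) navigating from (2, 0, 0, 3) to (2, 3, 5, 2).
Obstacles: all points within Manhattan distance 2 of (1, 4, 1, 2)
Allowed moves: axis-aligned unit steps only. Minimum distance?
9
(one shortest path: (2, 0, 0, 3) → (2, 1, 0, 3) → (2, 2, 0, 3) → (2, 3, 0, 3) → (2, 3, 1, 3) → (2, 3, 2, 3) → (2, 3, 3, 3) → (2, 3, 4, 3) → (2, 3, 5, 3) → (2, 3, 5, 2))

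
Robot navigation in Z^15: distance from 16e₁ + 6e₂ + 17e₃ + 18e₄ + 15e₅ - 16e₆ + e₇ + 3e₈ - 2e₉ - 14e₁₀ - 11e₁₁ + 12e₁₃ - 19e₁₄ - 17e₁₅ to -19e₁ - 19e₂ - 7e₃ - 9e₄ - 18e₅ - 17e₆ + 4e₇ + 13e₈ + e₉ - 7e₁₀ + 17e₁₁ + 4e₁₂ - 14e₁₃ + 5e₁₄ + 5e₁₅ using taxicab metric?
272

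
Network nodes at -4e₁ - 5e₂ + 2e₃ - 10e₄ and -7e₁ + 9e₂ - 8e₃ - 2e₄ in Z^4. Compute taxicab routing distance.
35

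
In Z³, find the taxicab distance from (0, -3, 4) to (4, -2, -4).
13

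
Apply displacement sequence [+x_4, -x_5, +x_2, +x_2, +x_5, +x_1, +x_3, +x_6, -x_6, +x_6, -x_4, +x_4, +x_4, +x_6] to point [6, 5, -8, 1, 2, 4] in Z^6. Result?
(7, 7, -7, 3, 2, 6)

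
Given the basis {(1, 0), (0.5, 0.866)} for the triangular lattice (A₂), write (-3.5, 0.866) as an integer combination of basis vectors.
-4b₁ + b₂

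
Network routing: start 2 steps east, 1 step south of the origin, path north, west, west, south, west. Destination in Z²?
(-1, -1)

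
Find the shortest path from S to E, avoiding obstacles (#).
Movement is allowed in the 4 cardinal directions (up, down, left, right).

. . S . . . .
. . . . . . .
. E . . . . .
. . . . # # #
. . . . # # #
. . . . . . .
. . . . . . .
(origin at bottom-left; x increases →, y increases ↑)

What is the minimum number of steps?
3
(one shortest path: (2, 6) → (1, 6) → (1, 5) → (1, 4))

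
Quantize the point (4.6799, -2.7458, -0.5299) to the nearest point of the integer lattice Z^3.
(5, -3, -1)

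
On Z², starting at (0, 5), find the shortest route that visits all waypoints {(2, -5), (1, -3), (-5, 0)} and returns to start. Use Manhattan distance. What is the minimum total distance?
34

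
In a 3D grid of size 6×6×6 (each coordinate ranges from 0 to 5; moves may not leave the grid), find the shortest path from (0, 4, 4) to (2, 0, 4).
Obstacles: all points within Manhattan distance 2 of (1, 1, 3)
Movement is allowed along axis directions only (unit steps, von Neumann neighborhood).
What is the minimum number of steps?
8
(one shortest path: (0, 4, 4) → (1, 4, 4) → (2, 4, 4) → (3, 4, 4) → (3, 3, 4) → (3, 2, 4) → (3, 1, 4) → (3, 0, 4) → (2, 0, 4))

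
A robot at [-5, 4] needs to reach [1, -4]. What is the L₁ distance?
14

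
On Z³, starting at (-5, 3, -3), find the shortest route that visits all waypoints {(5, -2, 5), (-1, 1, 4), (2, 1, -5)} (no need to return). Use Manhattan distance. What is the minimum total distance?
33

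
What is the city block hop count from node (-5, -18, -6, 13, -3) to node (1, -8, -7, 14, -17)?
32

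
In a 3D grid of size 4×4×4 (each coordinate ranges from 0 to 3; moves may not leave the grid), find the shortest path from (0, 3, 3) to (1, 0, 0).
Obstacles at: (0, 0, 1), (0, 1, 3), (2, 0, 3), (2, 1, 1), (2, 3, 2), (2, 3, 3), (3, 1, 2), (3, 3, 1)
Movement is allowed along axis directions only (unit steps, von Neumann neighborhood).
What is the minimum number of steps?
7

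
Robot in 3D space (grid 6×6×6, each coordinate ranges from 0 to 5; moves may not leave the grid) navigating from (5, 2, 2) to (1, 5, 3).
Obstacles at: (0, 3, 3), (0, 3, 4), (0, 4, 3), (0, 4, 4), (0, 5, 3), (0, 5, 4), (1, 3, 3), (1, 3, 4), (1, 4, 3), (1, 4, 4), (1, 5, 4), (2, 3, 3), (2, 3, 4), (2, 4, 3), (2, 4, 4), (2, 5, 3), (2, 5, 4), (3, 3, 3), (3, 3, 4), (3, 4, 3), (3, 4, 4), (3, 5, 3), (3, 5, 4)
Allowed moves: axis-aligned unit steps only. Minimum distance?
8
(one shortest path: (5, 2, 2) → (4, 2, 2) → (3, 2, 2) → (2, 2, 2) → (1, 2, 2) → (1, 3, 2) → (1, 4, 2) → (1, 5, 2) → (1, 5, 3))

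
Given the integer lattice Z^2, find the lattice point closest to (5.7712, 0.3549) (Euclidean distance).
(6, 0)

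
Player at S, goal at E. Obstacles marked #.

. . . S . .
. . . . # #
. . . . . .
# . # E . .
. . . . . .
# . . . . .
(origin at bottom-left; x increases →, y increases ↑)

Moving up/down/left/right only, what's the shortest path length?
3
(one shortest path: (3, 5) → (3, 4) → (3, 3) → (3, 2))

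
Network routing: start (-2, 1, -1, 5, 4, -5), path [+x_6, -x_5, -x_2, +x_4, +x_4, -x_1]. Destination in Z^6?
(-3, 0, -1, 7, 3, -4)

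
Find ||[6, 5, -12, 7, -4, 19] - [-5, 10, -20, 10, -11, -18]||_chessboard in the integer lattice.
37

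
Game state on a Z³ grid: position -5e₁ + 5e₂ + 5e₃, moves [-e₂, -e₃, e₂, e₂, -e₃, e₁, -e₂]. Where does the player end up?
(-4, 5, 3)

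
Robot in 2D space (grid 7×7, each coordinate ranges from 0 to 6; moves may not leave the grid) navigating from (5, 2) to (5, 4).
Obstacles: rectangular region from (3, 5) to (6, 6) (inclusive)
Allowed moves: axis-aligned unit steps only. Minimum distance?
2
(one shortest path: (5, 2) → (5, 3) → (5, 4))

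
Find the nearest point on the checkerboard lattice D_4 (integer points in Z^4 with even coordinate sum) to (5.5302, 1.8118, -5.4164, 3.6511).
(5, 2, -5, 4)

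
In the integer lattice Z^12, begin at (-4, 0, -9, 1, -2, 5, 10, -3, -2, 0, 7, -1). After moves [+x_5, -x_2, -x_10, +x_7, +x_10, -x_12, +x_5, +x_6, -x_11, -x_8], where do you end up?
(-4, -1, -9, 1, 0, 6, 11, -4, -2, 0, 6, -2)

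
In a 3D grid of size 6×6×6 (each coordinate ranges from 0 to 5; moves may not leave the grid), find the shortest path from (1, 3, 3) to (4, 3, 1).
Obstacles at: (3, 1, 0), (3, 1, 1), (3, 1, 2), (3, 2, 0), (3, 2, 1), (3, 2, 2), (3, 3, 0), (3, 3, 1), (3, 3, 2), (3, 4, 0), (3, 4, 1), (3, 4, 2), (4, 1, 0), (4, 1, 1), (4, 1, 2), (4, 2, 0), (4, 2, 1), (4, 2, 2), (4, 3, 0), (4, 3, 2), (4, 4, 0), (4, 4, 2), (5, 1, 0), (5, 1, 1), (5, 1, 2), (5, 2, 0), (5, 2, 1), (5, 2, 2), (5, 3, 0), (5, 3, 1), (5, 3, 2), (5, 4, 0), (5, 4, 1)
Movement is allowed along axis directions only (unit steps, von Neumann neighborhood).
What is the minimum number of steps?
9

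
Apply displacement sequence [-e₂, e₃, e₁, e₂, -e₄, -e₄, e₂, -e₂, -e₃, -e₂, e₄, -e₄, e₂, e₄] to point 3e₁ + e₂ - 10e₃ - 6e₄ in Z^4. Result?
(4, 1, -10, -7)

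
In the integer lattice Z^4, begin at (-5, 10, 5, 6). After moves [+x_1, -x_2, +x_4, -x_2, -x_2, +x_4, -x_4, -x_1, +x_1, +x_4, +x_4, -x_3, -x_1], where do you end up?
(-5, 7, 4, 9)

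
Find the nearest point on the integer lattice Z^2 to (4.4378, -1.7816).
(4, -2)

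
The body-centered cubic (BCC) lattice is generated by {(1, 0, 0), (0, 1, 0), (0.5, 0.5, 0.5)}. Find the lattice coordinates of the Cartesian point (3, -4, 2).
b₁ - 6b₂ + 4b₃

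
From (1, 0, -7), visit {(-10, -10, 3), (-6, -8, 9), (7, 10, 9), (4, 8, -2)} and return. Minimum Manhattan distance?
106
(one optimal route: (1, 0, -7) → (-10, -10, 3) → (-6, -8, 9) → (7, 10, 9) → (4, 8, -2) → (1, 0, -7))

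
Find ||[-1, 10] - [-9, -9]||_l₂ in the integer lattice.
20.6155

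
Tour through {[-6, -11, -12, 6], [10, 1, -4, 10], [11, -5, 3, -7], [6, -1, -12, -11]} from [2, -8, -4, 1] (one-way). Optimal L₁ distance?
122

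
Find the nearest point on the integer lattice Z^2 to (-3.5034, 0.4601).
(-4, 0)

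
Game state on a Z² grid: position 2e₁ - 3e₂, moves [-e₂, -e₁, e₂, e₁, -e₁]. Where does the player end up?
(1, -3)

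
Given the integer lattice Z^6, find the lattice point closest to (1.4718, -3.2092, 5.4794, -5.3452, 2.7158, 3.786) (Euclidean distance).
(1, -3, 5, -5, 3, 4)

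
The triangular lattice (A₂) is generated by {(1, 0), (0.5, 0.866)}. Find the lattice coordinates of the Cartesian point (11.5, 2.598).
10b₁ + 3b₂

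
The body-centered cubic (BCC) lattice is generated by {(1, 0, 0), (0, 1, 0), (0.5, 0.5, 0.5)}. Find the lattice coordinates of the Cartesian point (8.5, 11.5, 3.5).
5b₁ + 8b₂ + 7b₃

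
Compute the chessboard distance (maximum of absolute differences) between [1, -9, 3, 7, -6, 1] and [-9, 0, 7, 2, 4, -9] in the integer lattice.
10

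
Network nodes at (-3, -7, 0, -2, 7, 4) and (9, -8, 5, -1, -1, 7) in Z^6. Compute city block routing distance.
30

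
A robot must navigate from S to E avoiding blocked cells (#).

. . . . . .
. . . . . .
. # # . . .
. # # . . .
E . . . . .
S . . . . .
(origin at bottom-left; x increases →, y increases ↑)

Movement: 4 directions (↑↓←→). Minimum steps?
1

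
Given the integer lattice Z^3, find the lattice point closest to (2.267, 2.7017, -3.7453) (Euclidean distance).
(2, 3, -4)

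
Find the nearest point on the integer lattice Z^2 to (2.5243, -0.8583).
(3, -1)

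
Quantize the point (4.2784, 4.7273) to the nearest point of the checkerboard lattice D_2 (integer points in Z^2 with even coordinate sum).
(5, 5)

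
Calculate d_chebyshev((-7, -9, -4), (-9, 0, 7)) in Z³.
11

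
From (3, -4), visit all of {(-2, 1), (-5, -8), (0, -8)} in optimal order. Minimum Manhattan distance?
24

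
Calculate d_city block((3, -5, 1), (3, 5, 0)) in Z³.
11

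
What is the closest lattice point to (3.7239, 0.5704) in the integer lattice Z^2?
(4, 1)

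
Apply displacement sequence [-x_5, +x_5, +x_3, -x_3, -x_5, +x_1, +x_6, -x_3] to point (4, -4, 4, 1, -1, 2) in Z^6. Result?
(5, -4, 3, 1, -2, 3)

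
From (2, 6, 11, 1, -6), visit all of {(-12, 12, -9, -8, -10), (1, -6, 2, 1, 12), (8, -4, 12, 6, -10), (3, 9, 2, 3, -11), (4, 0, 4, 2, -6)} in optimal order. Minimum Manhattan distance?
161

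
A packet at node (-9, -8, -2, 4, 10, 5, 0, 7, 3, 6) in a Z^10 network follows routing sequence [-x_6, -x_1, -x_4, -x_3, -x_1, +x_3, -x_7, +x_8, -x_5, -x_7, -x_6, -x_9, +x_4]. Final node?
(-11, -8, -2, 4, 9, 3, -2, 8, 2, 6)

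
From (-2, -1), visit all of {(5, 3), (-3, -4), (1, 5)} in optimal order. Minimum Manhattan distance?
23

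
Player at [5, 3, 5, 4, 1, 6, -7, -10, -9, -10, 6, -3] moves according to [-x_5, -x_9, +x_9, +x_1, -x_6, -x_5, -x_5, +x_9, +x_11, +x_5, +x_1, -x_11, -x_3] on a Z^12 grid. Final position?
(7, 3, 4, 4, -1, 5, -7, -10, -8, -10, 6, -3)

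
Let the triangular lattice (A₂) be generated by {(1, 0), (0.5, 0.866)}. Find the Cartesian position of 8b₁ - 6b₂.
(5, -5.196)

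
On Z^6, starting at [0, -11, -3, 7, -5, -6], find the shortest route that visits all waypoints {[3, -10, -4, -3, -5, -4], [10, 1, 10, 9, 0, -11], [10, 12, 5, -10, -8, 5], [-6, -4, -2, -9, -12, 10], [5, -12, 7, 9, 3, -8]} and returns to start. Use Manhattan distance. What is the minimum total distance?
224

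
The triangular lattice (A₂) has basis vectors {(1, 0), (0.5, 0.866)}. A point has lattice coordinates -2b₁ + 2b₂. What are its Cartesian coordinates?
(-1, 1.732)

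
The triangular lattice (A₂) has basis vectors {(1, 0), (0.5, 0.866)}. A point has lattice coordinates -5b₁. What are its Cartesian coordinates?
(-5, 0)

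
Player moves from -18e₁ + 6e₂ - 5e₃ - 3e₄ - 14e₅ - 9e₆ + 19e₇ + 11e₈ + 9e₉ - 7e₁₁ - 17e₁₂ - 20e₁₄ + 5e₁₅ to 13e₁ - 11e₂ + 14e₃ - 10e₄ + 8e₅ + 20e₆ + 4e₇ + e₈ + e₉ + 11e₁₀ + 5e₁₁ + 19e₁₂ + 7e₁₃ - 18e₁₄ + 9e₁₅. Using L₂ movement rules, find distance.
70.739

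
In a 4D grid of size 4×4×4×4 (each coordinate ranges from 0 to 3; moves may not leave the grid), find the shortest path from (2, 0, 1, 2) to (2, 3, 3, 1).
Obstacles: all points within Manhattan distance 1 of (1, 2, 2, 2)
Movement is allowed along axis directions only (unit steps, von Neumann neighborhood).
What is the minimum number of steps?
6
(one shortest path: (2, 0, 1, 2) → (2, 1, 1, 2) → (2, 2, 1, 2) → (2, 3, 1, 2) → (2, 3, 2, 2) → (2, 3, 3, 2) → (2, 3, 3, 1))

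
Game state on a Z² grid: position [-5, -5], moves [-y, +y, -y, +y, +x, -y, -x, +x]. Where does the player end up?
(-4, -6)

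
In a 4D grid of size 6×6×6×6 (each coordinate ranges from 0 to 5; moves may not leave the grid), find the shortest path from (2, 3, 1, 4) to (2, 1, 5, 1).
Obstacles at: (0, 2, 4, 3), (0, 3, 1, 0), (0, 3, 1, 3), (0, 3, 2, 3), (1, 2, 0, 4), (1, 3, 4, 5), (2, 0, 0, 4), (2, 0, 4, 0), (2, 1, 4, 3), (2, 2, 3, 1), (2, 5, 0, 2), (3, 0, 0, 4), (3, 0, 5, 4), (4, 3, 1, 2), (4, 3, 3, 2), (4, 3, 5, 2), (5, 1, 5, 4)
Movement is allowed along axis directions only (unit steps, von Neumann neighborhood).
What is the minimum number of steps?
9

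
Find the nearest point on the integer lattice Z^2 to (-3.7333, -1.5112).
(-4, -2)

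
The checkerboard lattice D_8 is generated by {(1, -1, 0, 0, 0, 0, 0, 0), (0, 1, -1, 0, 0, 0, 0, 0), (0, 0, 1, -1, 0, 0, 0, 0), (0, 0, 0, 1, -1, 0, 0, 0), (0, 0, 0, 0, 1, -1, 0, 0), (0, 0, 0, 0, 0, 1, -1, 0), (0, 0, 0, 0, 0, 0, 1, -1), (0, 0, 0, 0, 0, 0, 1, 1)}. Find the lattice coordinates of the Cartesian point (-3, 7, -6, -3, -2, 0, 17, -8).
-3b₁ + 4b₂ - 2b₃ - 5b₄ - 7b₅ - 7b₆ + 9b₇ + b₈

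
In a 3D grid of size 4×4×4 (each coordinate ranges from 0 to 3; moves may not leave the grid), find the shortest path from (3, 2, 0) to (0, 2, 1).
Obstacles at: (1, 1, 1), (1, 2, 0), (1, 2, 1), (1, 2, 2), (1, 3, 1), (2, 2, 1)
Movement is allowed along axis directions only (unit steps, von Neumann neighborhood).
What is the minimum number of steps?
6
(one shortest path: (3, 2, 0) → (2, 2, 0) → (2, 1, 0) → (1, 1, 0) → (0, 1, 0) → (0, 2, 0) → (0, 2, 1))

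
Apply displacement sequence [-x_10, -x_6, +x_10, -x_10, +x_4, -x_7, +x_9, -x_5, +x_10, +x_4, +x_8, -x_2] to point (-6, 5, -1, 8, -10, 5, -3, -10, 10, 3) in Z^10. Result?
(-6, 4, -1, 10, -11, 4, -4, -9, 11, 3)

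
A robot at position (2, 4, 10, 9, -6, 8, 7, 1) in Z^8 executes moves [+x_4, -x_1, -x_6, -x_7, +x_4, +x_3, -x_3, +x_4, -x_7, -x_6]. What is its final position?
(1, 4, 10, 12, -6, 6, 5, 1)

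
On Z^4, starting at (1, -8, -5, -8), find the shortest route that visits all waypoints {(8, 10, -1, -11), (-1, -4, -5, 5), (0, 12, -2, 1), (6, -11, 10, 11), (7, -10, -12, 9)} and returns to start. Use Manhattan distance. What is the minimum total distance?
172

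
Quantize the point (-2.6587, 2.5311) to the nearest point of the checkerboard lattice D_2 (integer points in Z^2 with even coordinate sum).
(-3, 3)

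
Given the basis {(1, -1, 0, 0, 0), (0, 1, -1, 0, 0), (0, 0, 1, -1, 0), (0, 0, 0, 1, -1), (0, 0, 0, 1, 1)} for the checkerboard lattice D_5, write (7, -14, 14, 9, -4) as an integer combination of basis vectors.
7b₁ - 7b₂ + 7b₃ + 10b₄ + 6b₅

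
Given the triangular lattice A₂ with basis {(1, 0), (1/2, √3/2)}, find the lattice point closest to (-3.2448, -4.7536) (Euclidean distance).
(-3.5, -4.33)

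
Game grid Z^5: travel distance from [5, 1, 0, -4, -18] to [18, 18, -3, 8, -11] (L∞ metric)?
17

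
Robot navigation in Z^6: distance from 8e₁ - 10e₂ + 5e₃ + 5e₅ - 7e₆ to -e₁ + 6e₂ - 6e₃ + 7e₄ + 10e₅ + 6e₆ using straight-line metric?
26.4764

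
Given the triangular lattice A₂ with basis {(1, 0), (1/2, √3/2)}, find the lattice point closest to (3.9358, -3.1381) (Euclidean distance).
(4, -3.464)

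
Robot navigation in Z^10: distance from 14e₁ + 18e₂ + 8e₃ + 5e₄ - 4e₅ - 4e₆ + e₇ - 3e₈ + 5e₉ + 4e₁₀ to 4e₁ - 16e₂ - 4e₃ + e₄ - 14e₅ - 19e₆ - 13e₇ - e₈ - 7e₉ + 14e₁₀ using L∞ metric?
34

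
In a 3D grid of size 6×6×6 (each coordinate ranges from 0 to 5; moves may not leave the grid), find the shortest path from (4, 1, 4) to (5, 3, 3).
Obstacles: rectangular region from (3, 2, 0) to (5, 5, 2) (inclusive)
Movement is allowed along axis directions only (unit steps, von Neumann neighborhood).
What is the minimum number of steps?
4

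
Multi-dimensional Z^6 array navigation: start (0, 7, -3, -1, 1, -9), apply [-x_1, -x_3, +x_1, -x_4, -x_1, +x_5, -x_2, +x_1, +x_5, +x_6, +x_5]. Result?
(0, 6, -4, -2, 4, -8)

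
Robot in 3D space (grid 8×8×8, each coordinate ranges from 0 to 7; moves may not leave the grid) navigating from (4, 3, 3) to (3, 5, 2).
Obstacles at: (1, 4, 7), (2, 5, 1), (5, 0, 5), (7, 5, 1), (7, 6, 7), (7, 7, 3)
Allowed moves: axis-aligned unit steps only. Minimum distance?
4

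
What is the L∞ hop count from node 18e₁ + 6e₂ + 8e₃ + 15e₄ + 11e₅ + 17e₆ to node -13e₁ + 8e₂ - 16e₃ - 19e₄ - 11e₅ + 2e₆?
34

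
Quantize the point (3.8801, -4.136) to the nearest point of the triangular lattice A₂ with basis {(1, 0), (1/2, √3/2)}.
(3.5, -4.33)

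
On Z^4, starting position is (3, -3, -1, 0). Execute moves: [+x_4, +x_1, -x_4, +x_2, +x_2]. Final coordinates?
(4, -1, -1, 0)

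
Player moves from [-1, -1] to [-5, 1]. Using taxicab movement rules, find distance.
6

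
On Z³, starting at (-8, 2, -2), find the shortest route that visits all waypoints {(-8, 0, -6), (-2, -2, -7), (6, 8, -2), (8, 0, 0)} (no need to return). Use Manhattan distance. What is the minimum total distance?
46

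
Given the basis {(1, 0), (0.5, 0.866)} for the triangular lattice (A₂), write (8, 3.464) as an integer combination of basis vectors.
6b₁ + 4b₂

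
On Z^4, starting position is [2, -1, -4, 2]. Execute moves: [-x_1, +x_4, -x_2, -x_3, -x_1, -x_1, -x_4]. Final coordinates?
(-1, -2, -5, 2)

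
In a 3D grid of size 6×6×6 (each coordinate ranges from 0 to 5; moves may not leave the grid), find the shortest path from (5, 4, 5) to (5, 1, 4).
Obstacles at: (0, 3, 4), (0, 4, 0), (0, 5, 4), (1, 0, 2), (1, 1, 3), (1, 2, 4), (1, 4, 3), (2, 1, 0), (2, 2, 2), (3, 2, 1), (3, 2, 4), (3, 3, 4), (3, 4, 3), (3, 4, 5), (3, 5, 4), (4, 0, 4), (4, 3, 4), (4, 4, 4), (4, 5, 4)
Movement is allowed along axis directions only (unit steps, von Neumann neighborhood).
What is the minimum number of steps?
4
(one shortest path: (5, 4, 5) → (5, 3, 5) → (5, 2, 5) → (5, 1, 5) → (5, 1, 4))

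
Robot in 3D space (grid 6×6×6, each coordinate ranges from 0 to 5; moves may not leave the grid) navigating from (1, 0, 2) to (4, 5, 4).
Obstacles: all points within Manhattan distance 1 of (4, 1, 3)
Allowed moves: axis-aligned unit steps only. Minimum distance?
10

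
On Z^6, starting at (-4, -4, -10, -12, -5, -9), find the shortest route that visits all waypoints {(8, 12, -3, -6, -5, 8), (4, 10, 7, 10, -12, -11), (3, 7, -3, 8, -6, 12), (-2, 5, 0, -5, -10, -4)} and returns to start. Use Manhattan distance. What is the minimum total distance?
212
(one optimal route: (-4, -4, -10, -12, -5, -9) → (8, 12, -3, -6, -5, 8) → (3, 7, -3, 8, -6, 12) → (4, 10, 7, 10, -12, -11) → (-2, 5, 0, -5, -10, -4) → (-4, -4, -10, -12, -5, -9))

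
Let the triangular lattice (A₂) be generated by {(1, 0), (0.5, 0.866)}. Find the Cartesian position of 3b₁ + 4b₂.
(5, 3.464)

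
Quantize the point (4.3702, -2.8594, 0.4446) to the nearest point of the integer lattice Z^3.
(4, -3, 0)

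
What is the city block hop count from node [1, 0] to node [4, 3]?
6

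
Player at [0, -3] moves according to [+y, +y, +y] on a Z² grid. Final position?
(0, 0)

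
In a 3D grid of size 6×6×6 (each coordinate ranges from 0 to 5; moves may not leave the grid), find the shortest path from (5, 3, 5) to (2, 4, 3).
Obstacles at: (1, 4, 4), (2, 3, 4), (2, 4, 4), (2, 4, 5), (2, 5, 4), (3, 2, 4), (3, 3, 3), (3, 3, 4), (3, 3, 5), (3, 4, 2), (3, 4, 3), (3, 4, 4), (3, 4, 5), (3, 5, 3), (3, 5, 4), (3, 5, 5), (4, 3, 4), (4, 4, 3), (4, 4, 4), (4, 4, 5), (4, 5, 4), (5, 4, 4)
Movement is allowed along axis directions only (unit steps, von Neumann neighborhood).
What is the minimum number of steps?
8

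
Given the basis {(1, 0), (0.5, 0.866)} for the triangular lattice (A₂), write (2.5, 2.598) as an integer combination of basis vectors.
b₁ + 3b₂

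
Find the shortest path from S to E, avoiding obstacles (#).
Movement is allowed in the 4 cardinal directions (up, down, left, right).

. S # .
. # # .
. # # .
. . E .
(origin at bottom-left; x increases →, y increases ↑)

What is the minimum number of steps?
6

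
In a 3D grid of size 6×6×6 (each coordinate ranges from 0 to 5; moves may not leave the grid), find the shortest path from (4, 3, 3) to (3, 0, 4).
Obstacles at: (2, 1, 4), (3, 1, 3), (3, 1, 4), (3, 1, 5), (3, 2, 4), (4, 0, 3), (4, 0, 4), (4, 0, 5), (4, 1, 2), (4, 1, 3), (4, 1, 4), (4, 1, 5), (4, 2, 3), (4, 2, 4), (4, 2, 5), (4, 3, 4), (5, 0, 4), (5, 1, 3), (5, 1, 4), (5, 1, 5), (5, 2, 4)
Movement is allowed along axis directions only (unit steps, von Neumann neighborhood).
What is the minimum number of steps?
7
(one shortest path: (4, 3, 3) → (3, 3, 3) → (2, 3, 3) → (2, 2, 3) → (2, 1, 3) → (2, 0, 3) → (3, 0, 3) → (3, 0, 4))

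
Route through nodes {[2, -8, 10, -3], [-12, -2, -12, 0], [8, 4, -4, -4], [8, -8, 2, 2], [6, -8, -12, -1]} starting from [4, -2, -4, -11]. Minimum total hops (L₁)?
113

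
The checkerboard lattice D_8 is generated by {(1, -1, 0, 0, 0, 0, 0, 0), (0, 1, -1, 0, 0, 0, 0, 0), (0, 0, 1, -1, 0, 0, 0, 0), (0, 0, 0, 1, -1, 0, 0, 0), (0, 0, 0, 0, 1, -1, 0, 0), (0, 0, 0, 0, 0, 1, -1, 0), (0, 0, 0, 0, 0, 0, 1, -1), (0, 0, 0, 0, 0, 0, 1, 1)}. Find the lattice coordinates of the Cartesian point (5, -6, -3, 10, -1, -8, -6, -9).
5b₁ - b₂ - 4b₃ + 6b₄ + 5b₅ - 3b₆ - 9b₈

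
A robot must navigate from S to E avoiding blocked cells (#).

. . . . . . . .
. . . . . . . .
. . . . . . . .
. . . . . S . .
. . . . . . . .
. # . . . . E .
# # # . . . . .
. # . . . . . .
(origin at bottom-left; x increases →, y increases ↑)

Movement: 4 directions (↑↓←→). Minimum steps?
3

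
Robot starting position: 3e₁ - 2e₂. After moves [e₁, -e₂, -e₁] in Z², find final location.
(3, -3)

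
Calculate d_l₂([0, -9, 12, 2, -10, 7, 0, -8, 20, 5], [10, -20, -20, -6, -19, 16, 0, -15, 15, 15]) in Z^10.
40.5586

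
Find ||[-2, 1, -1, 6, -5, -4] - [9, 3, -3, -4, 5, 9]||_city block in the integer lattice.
48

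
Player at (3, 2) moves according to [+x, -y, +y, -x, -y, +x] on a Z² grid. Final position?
(4, 1)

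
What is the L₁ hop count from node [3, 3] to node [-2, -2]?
10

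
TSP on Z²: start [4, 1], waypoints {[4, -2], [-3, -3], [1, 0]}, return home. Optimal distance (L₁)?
22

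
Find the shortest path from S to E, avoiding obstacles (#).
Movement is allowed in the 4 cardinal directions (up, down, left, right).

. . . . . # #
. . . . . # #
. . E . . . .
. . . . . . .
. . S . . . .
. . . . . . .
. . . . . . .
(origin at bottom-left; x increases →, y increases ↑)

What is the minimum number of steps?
2
(one shortest path: (2, 2) → (2, 3) → (2, 4))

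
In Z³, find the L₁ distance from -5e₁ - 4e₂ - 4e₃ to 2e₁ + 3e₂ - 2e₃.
16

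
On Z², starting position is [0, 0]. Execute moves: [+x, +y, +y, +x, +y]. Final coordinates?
(2, 3)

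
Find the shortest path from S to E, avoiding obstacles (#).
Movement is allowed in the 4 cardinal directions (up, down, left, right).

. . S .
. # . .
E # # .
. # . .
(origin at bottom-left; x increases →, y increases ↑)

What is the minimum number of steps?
4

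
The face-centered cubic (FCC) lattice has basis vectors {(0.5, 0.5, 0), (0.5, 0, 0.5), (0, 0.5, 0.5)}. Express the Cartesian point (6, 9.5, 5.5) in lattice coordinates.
10b₁ + 2b₂ + 9b₃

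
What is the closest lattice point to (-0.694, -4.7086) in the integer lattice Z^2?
(-1, -5)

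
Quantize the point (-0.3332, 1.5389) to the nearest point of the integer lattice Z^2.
(0, 2)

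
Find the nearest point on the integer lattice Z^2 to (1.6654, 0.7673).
(2, 1)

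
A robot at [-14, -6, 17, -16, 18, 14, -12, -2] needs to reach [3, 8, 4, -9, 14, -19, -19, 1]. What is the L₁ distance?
98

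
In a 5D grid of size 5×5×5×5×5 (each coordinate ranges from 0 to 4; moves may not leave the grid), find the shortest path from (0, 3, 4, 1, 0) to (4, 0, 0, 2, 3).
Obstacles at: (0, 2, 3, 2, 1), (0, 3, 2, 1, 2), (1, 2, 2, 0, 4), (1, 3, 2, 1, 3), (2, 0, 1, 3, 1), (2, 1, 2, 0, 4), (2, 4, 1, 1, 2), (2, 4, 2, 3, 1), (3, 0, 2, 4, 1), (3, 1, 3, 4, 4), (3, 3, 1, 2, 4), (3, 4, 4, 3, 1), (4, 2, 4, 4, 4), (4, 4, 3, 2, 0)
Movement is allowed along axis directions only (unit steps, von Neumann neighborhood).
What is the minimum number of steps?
15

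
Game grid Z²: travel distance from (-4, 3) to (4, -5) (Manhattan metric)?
16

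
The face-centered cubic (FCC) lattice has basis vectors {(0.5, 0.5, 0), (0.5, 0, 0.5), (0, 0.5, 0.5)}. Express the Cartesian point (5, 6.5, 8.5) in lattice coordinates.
3b₁ + 7b₂ + 10b₃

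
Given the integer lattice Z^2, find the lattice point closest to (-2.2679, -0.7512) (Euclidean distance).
(-2, -1)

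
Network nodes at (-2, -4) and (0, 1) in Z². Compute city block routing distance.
7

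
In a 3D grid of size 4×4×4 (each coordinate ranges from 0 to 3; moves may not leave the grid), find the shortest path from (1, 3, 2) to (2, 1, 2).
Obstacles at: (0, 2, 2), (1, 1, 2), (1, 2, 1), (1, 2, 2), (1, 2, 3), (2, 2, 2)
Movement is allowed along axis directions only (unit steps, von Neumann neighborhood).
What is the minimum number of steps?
5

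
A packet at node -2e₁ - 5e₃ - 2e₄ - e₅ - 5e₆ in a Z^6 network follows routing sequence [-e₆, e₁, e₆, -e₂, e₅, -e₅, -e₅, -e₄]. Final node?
(-1, -1, -5, -3, -2, -5)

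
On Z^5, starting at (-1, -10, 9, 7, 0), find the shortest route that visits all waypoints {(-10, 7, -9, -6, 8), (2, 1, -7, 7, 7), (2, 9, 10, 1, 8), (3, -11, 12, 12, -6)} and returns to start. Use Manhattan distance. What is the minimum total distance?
178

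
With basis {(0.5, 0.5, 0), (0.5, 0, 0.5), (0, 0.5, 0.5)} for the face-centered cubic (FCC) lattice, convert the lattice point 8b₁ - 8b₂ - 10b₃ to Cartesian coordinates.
(0, -1, -9)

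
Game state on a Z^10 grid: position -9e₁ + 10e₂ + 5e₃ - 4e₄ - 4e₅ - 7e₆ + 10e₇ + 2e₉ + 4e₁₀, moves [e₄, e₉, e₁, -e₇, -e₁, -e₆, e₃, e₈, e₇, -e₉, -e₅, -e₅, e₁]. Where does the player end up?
(-8, 10, 6, -3, -6, -8, 10, 1, 2, 4)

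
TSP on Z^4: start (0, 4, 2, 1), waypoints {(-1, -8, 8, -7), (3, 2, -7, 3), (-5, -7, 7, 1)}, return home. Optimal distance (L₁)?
90
(one optimal route: (0, 4, 2, 1) → (-1, -8, 8, -7) → (-5, -7, 7, 1) → (3, 2, -7, 3) → (0, 4, 2, 1))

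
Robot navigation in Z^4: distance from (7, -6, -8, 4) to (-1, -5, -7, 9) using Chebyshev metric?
8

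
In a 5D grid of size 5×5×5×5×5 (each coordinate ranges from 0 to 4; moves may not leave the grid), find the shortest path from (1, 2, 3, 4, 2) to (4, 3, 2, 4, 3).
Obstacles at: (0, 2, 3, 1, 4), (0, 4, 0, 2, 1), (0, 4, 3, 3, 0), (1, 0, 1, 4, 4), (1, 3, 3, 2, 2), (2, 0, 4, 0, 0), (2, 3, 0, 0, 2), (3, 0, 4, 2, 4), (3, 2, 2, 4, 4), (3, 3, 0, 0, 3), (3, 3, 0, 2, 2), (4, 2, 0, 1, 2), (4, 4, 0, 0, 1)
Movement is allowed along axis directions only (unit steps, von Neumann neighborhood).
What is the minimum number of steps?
6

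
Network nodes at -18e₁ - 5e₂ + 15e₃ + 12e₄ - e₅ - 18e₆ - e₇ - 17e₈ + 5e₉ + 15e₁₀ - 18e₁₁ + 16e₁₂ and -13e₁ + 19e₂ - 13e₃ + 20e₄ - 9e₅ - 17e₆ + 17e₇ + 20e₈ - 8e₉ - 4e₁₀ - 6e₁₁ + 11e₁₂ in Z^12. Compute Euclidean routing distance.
62.498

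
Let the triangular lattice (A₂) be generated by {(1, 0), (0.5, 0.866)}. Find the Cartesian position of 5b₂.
(2.5, 4.33)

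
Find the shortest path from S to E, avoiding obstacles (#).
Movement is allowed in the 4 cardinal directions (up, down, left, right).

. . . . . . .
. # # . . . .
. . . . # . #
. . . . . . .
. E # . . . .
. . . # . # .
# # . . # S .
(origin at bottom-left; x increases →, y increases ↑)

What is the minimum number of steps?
10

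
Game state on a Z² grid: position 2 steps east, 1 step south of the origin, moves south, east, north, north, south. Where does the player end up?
(3, -1)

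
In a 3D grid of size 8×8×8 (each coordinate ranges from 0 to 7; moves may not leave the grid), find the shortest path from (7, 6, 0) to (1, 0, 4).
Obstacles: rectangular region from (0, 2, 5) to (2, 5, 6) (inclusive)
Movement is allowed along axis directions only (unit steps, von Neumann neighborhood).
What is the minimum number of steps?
16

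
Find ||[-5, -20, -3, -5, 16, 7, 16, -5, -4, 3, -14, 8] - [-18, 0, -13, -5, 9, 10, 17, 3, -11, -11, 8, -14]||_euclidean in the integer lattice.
44.7772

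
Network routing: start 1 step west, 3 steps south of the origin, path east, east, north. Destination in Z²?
(1, -2)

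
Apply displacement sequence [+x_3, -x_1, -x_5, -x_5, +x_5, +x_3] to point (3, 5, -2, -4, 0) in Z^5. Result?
(2, 5, 0, -4, -1)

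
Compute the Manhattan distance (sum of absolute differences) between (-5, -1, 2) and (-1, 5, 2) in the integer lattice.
10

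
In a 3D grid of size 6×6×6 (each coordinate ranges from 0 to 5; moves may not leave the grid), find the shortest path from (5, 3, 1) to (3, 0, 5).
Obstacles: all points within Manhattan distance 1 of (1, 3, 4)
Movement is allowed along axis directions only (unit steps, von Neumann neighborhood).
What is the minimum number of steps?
9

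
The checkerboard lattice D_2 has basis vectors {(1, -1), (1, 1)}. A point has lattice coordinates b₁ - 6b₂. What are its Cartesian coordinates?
(-5, -7)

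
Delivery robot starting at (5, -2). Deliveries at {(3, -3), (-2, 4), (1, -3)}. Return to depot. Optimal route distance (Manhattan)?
28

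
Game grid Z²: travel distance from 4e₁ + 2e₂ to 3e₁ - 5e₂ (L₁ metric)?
8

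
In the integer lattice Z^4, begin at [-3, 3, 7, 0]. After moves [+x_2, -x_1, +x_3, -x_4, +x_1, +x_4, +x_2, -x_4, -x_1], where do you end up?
(-4, 5, 8, -1)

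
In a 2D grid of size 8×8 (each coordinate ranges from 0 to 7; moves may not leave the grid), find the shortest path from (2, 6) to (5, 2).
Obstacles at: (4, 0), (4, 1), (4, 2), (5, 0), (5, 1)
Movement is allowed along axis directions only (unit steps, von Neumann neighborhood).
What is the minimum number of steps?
7
(one shortest path: (2, 6) → (3, 6) → (4, 6) → (5, 6) → (5, 5) → (5, 4) → (5, 3) → (5, 2))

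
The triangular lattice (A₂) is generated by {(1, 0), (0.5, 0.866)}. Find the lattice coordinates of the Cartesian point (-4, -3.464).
-2b₁ - 4b₂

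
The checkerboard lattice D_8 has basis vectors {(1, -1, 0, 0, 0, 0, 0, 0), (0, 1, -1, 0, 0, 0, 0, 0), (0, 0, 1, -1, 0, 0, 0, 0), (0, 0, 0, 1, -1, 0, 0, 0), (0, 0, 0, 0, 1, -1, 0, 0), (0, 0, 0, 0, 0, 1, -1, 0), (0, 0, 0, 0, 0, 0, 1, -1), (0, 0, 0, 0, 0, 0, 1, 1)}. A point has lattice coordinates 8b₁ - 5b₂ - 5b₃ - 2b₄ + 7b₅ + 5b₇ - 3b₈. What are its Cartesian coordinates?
(8, -13, 0, 3, 9, -7, 2, -8)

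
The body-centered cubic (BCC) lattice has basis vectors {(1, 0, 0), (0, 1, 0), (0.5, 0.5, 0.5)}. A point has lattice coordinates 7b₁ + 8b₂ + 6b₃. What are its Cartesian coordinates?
(10, 11, 3)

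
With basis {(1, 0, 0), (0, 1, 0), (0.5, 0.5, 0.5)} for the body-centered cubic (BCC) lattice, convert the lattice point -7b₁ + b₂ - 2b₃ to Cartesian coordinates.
(-8, 0, -1)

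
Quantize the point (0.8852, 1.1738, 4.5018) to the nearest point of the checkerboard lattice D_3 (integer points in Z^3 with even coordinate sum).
(1, 1, 4)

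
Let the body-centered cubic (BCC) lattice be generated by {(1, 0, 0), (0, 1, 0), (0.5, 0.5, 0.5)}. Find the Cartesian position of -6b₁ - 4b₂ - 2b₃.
(-7, -5, -1)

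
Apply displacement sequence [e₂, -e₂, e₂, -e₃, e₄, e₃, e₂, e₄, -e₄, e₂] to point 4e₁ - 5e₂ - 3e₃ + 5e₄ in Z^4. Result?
(4, -2, -3, 6)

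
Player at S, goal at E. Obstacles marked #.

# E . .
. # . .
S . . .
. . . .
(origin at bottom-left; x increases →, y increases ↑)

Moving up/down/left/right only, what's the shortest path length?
5
(one shortest path: (0, 1) → (1, 1) → (2, 1) → (2, 2) → (2, 3) → (1, 3))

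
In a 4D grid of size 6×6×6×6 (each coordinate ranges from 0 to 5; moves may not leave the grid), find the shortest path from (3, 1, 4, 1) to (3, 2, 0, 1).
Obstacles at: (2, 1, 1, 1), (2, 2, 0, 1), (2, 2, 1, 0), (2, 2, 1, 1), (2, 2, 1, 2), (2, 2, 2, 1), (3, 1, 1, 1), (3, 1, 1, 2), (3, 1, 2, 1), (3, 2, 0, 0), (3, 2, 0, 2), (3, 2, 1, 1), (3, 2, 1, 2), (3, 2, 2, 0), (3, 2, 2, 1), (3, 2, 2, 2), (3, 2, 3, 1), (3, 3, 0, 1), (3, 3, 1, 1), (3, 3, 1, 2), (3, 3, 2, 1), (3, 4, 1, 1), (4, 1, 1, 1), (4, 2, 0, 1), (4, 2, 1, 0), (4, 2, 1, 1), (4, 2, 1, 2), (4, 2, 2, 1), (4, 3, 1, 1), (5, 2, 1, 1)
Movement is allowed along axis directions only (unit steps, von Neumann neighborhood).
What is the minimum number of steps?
7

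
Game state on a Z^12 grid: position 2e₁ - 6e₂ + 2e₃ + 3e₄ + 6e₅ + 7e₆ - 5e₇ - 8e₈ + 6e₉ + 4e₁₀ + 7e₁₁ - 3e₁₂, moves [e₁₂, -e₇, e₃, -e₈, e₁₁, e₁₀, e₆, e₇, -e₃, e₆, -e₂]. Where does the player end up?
(2, -7, 2, 3, 6, 9, -5, -9, 6, 5, 8, -2)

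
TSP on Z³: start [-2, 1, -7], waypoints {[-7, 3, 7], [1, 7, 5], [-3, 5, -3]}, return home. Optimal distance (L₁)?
58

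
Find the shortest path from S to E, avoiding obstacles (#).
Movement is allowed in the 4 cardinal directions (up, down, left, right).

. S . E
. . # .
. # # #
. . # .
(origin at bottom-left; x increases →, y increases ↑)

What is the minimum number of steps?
2
(one shortest path: (1, 3) → (2, 3) → (3, 3))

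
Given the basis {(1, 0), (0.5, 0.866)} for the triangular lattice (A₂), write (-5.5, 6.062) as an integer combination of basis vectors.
-9b₁ + 7b₂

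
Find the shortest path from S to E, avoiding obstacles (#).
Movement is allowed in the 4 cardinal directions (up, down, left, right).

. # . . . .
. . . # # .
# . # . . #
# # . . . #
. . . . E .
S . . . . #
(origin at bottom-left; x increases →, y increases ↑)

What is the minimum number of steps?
5
(one shortest path: (0, 0) → (1, 0) → (2, 0) → (3, 0) → (4, 0) → (4, 1))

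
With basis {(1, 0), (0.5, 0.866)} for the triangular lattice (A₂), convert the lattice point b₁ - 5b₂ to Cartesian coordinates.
(-1.5, -4.33)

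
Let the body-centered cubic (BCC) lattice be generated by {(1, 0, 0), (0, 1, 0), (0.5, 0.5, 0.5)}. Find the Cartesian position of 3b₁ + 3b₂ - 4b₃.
(1, 1, -2)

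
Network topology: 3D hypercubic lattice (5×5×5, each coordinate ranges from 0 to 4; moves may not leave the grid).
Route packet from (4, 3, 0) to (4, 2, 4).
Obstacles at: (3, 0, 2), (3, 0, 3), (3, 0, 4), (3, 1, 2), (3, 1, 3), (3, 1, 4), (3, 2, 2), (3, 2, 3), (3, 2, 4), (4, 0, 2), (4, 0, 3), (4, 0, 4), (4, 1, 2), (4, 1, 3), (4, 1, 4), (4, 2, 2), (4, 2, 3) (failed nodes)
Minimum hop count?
5
(one shortest path: (4, 3, 0) → (4, 3, 1) → (4, 3, 2) → (4, 3, 3) → (4, 3, 4) → (4, 2, 4))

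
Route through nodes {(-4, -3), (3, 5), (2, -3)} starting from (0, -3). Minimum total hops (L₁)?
19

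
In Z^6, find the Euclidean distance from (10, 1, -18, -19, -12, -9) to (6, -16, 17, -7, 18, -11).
50.774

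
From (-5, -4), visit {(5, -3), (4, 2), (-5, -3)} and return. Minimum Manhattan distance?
32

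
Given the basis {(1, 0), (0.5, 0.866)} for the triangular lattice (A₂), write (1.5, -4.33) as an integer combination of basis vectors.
4b₁ - 5b₂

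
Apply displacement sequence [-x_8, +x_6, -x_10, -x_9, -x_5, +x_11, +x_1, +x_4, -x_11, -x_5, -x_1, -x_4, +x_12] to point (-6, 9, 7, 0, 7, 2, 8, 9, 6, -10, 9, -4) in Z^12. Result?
(-6, 9, 7, 0, 5, 3, 8, 8, 5, -11, 9, -3)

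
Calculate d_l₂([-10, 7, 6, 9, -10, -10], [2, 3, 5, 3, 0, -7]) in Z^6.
17.4929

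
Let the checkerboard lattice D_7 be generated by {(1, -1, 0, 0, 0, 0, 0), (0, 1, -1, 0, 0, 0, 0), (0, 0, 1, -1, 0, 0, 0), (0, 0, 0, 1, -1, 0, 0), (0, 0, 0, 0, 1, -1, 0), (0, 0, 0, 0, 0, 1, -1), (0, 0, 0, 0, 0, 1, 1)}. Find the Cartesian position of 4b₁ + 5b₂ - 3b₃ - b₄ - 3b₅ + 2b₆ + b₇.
(4, 1, -8, 2, -2, 6, -1)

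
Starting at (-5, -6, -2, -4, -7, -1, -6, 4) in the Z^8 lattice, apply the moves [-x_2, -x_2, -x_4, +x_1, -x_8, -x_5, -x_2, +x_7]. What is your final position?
(-4, -9, -2, -5, -8, -1, -5, 3)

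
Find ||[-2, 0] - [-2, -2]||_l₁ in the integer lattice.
2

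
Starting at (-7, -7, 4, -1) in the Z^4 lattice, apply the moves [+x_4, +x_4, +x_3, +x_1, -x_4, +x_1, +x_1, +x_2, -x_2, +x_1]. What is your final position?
(-3, -7, 5, 0)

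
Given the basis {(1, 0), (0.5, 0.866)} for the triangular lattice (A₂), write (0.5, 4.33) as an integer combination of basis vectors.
-2b₁ + 5b₂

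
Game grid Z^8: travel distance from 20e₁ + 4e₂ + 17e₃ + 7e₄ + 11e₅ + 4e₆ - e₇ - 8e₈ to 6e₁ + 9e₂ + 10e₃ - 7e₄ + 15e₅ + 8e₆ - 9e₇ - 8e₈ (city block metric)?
56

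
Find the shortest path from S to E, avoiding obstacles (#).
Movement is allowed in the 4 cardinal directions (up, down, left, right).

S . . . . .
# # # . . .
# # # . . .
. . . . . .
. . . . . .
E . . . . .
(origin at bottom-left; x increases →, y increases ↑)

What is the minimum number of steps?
11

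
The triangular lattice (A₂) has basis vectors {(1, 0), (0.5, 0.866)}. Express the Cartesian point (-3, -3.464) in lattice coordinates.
-b₁ - 4b₂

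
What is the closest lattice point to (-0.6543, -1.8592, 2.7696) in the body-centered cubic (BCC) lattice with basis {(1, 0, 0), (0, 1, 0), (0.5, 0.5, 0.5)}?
(-1, -2, 3)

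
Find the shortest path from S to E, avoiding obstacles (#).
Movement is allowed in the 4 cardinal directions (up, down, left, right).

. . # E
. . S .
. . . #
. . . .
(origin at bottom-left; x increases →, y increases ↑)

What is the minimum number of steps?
2
(one shortest path: (2, 2) → (3, 2) → (3, 3))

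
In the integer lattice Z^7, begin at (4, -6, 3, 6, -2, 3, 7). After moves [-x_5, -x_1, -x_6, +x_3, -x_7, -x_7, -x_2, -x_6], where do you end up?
(3, -7, 4, 6, -3, 1, 5)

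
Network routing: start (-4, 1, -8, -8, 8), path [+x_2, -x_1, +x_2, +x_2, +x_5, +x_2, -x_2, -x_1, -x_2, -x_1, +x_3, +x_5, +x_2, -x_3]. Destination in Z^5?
(-7, 4, -8, -8, 10)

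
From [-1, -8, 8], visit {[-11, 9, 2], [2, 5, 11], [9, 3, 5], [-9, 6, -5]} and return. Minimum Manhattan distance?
110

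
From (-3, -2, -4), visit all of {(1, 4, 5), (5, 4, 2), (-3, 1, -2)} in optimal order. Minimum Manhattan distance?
26
(one optimal route: (-3, -2, -4) → (-3, 1, -2) → (1, 4, 5) → (5, 4, 2))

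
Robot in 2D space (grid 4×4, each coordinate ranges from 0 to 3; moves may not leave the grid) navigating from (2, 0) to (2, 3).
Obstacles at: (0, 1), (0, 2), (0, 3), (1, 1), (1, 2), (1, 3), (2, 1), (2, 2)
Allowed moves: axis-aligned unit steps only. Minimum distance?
5
(one shortest path: (2, 0) → (3, 0) → (3, 1) → (3, 2) → (3, 3) → (2, 3))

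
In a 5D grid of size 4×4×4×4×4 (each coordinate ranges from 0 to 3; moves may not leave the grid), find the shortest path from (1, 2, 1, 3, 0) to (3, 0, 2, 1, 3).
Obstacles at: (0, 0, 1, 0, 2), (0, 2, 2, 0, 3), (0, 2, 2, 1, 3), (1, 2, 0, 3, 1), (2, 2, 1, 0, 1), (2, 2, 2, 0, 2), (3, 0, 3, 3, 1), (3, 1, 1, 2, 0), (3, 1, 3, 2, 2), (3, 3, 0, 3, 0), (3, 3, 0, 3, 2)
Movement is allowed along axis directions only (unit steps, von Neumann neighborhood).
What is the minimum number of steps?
10
(one shortest path: (1, 2, 1, 3, 0) → (2, 2, 1, 3, 0) → (3, 2, 1, 3, 0) → (3, 1, 1, 3, 0) → (3, 0, 1, 3, 0) → (3, 0, 2, 3, 0) → (3, 0, 2, 2, 0) → (3, 0, 2, 1, 0) → (3, 0, 2, 1, 1) → (3, 0, 2, 1, 2) → (3, 0, 2, 1, 3))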